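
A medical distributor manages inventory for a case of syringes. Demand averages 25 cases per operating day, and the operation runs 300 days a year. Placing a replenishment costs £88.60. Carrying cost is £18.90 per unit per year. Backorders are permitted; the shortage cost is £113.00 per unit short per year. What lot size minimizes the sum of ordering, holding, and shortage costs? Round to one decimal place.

Q* ≈ 286.5 cases

Annual demand D = 25 × 300 = 7,500.
With planned backorders, Q* = √(2DS/H) · √((H+B)/B).
√(2DS/H) = √(2 × 7,500 × 88.6 / 18.9) = 265.174.
√((H+B)/B) = √((18.9+113)/113) = 1.0804.
Q* ≈ 286.493.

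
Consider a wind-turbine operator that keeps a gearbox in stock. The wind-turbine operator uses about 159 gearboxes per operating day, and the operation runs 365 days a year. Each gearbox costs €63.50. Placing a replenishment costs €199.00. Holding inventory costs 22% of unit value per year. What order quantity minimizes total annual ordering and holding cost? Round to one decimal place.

Annual demand D = 159 × 365 = 58,035.
Holding cost H = 0.22 × €63.50 = €13.9700 per unit per year.
EOQ = √(2DS / H) = √(2 × 58,035 × 199 / 13.97).
= √(23,097,930 / 13.97) = √1,653,395.1324 ≈ 1285.844.

Q* ≈ 1,285.8 gearboxes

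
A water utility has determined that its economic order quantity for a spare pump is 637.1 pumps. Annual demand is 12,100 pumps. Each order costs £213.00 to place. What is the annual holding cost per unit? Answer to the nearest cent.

H ≈ £12.70

Squaring Q* = √(2DS/H) gives Q*² = 2DS/H.
From Q* = √(2DS/H): H = 2DS / Q*² = 2 × 12,100 × 213 / 637.1² = 12.6993.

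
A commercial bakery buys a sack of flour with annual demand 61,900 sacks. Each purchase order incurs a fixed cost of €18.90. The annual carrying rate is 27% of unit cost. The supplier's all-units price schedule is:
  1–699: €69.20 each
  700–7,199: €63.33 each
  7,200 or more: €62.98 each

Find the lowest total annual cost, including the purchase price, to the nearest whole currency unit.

Holding cost per unit per year at price C is H = 0.27·C.
Evaluate total cost at each tier's feasible EOQ or, if the EOQ is below the tier, at the tier's minimum quantity.
EOQ at €69.20 = 353.9 (feasible in tier 1): TC = 61,900×€69.20 + (61,900/353.9)×18.9 + (353.9/2)×0.27×€69.20 = €4,290,091.90.
EOQ at €63.33 = 369.9 < 700, so use break Q=700: TC = 61,900×€63.33 + (61,900/700.0)×18.9 + (700.0/2)×0.27×€63.33 = €3,927,782.98.
EOQ at €62.98 = 370.9 < 7200, so use break Q=7200: TC = 61,900×€62.98 + (61,900/7200.0)×18.9 + (7200.0/2)×0.27×€62.98 = €3,959,841.05.
Lowest total cost among the candidates is at Q = 700.0.

TC* ≈ €3,927,783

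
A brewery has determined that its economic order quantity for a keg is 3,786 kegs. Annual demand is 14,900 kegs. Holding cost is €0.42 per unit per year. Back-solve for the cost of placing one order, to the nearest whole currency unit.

S ≈ €202

Squaring Q* = √(2DS/H) gives Q*² = 2DS/H.
From Q* = √(2DS/H): S = Q*²H / (2D) = 3,786² × 0.42 / (2 × 14,900) = 202.0199.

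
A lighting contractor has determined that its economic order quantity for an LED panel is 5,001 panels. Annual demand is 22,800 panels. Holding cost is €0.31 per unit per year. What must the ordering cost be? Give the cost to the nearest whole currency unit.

The basic EOQ model gives Q* = √(2DS/H); rearrange for the unknown.
From Q* = √(2DS/H): S = Q*²H / (2D) = 5,001² × 0.31 / (2 × 22,800) = 170.0241.

S ≈ €170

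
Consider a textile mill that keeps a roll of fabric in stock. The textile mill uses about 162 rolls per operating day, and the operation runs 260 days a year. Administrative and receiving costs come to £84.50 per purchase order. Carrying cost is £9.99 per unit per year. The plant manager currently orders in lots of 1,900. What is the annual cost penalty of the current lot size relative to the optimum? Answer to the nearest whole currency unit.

Annual demand D = 162 × 260 = 42,120.
EOQ = √(2DS/H) = √(2 × 42,120 × 84.5 / 9.99) ≈ 844.12.
Cost at Q* = (D/Q*)S + (Q*/2)H = √(2DSH) ≈ £8,432.77.
Cost at Q = 1,900: (42,120/1,900)×84.5 + (1,900/2)×9.99 = £1,873.23 + £9,490.50 = £11,363.73.
Excess = £11,363.73 − £8,432.77 = £2,930.96.

Extra cost ≈ £2,931 per year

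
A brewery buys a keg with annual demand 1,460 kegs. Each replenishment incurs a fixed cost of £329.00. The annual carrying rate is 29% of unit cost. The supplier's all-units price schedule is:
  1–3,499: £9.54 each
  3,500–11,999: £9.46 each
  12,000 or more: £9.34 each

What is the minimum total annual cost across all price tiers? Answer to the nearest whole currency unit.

TC* ≈ £15,559

Holding cost per unit per year at price C is H = 0.29·C.
For each price level, check whether its EOQ is feasible; otherwise the best quantity at that price is the breakpoint.
EOQ at £9.54 = 589.3 (feasible in tier 1): TC = 1,460×£9.54 + (1,460/589.3)×329 + (589.3/2)×0.29×£9.54 = £15,558.68.
EOQ at £9.46 = 591.8 < 3500, so use break Q=3500: TC = 1,460×£9.46 + (1,460/3500.0)×329 + (3500.0/2)×0.29×£9.46 = £18,749.79.
EOQ at £9.34 = 595.5 < 12000, so use break Q=12000: TC = 1,460×£9.34 + (1,460/12000.0)×329 + (12000.0/2)×0.29×£9.34 = £29,928.03.
Lowest total cost among the candidates is at Q = 589.3.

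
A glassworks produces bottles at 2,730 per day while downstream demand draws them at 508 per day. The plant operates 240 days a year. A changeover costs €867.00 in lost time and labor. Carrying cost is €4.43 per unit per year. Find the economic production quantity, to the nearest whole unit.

Q* ≈ 7,657 bottles

Annual demand D = 508 × 240 = 121,920.
Production build-up factor (1 − d/p) = 1 − 508/2,730 = 0.8139.
Q* = √(2DS / (H(1 − d/p))) = √(2 × 121,920 × 867 / (4.43 × 0.8139)).
= √(211,409,280 / 3.6057) ≈ 7657.191.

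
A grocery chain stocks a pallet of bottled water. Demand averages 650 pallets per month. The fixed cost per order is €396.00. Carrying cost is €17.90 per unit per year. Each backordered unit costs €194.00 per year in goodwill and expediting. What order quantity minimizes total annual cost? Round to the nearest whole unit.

Q* ≈ 614 pallets

Annual demand D = 650 × 12 = 7,800.
With planned backorders, Q* = √(2DS/H) · √((H+B)/B).
√(2DS/H) = √(2 × 7,800 × 396 / 17.9) = 587.467.
√((H+B)/B) = √((17.9+194)/194) = 1.0451.
Q* ≈ 613.971.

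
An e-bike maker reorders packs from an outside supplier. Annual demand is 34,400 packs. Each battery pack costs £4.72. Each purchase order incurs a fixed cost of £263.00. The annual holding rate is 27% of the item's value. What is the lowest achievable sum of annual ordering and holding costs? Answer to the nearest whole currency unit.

Holding cost H = 0.27 × £4.72 = £1.2744 per unit per year.
The optimal lot size = √(2DS/H) = √(2 × 34,400 × 263 / 1.2744) ≈ 3768.07.
At Q*, ordering cost (D/Q*)S equals holding cost (Q*/2)H, each = √(DSH/2).
Minimum total = √(2DSH) = √(2 × 34,400 × 263 × 1.2744) ≈ 4802.031.

TC* ≈ £4,802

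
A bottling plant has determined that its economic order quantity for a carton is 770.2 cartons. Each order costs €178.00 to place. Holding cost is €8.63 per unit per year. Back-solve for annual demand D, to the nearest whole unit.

D ≈ 14,380 cartons per year

Squaring Q* = √(2DS/H) gives Q*² = 2DS/H.
From Q* = √(2DS/H): D = Q*²H / (2S) = 770.2² × 8.63 / (2 × 178) = 14380.296.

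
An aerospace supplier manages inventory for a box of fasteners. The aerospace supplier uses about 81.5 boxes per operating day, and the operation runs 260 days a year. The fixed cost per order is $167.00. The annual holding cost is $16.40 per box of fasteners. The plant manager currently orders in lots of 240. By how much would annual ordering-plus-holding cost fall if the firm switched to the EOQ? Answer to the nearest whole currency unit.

Extra cost ≈ $5,939 per year

Annual demand D = 81.5 × 260 = 21,190.
EOQ = √(2DS/H) = √(2 × 21,190 × 167 / 16.4) ≈ 656.93.
Cost at Q* = (D/Q*)S + (Q*/2)H = √(2DSH) ≈ $10,773.59.
Cost at Q = 240: (21,190/240)×167 + (240/2)×16.4 = $14,744.71 + $1,968.00 = $16,712.71.
Excess = $16,712.71 − $10,773.59 = $5,939.11.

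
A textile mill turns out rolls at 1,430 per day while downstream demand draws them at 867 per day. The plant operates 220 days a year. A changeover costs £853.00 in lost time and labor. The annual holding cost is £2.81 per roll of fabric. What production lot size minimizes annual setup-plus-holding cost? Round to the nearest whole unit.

Q* ≈ 17,150 rolls

Annual demand D = 867 × 220 = 190,740.
Production build-up factor (1 − d/p) = 1 − 867/1,430 = 0.3937.
Q* = √(2DS / (H(1 − d/p))) = √(2 × 190,740 × 853 / (2.81 × 0.3937)).
= √(325,402,440 / 1.1063) ≈ 17150.274.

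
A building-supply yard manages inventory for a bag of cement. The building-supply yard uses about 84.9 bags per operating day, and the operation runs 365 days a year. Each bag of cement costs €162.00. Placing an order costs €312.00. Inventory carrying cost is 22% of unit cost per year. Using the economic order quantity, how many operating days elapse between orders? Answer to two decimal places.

T ≈ 8.68 days

Annual demand D = 84.9 × 365 = 30,988.5.
Holding cost H = 0.22 × €162.00 = €35.6400 per unit per year.
The optimal lot size = √(2DS/H) = √(2 × 30,988.5 × 312 / 35.64) ≈ 736.59.
Cycle time = Q*/D × 365 = 736.59 / 30,988.5 × 365 ≈ 8.676 days.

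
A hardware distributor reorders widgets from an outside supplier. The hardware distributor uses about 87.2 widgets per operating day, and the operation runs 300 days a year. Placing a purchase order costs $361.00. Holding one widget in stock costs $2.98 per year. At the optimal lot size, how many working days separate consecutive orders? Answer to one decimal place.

T ≈ 28.9 days

Annual demand D = 87.2 × 300 = 26,160.
Q* = √(2DS/H) = √(2 × 26,160 × 361 / 2.98) ≈ 2517.56.
Cycle time = Q*/D × 300 = 2517.56 / 26,160 × 300 ≈ 28.871 days.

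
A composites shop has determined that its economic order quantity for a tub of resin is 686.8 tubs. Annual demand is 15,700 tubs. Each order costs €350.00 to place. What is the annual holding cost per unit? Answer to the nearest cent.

H ≈ €23.30

Invert the EOQ relation Q*² = 2DS/H.
From Q* = √(2DS/H): H = 2DS / Q*² = 2 × 15,700 × 350 / 686.8² = 23.2990.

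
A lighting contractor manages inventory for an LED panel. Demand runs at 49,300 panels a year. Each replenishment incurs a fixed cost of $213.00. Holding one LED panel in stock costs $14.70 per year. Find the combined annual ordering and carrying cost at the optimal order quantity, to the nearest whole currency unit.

The optimal lot size = √(2DS/H) = √(2 × 49,300 × 213 / 14.7) ≈ 1195.28.
At the optimum the two cost components are equal, so total cost = 2·(Q*/2)H = Q*·H.
Minimum total = √(2DSH) = √(2 × 49,300 × 213 × 14.7) ≈ 17570.614.

TC* ≈ $17,571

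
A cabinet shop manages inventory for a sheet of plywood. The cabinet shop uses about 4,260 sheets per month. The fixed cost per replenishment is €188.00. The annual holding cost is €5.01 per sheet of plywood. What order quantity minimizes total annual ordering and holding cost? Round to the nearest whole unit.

Q* ≈ 1,959 sheets

Annual demand D = 4,260 × 12 = 51,120.
EOQ = √(2DS / H) = √(2 × 51,120 × 188 / 5.01).
= √(19,221,120 / 5.01) = √3,836,550.8982 ≈ 1958.712.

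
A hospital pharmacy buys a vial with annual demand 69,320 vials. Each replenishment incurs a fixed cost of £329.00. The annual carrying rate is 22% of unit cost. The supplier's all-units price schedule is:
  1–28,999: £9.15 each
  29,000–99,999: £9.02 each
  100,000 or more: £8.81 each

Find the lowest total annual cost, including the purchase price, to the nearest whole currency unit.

Holding cost per unit per year at price C is H = 0.22·C.
Evaluate total cost at each tier's feasible EOQ or, if the EOQ is below the tier, at the tier's minimum quantity.
EOQ at £9.15 = 4760.1 (feasible in tier 1): TC = 69,320×£9.15 + (69,320/4760.1)×329 + (4760.1/2)×0.22×£9.15 = £643,860.18.
EOQ at £9.02 = 4794.3 < 29000, so use break Q=29000: TC = 69,320×£9.02 + (69,320/29000.0)×329 + (29000.0/2)×0.22×£9.02 = £654,826.62.
EOQ at £8.81 = 4851.1 < 100000, so use break Q=100000: TC = 69,320×£8.81 + (69,320/100000.0)×329 + (100000.0/2)×0.22×£8.81 = £707,847.26.
Lowest total cost among the candidates is at Q = 4760.1.

TC* ≈ £643,860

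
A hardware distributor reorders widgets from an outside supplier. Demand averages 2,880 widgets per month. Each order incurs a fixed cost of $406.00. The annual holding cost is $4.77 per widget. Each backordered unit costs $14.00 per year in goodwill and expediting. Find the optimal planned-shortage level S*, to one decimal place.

Annual demand D = 2,880 × 12 = 34,560.
With planned backorders, Q* = √(2DS/H) · √((H+B)/B).
√(2DS/H) = √(2 × 34,560 × 406 / 4.77) = 2425.525.
√((H+B)/B) = √((4.77+14)/14) = 1.1579.
Q* ≈ 2808.496.
S* = Q* · H/(H+B) = 2808.496 × 4.77/18.77 ≈ 713.720.

S* ≈ 713.7 widgets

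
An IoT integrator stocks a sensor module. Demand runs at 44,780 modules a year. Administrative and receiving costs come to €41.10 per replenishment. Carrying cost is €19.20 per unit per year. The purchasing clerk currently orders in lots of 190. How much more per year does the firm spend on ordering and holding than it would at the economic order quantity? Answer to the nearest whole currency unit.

EOQ = √(2DS/H) = √(2 × 44,780 × 41.1 / 19.2) ≈ 437.85.
Cost at Q* = (D/Q*)S + (Q*/2)H = √(2DSH) ≈ €8,406.76.
Cost at Q = 190: (44,780/190)×41.1 + (190/2)×19.2 = €9,686.62 + €1,824.00 = €11,510.62.
Excess = €11,510.62 − €8,406.76 = €3,103.86.

Extra cost ≈ €3,104 per year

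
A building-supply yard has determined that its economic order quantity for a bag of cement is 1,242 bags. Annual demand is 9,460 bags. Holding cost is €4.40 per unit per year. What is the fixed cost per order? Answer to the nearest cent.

S ≈ €358.74

Invert the EOQ relation Q*² = 2DS/H.
From Q* = √(2DS/H): S = Q*²H / (2D) = 1,242² × 4.4 / (2 × 9,460) = 358.7358.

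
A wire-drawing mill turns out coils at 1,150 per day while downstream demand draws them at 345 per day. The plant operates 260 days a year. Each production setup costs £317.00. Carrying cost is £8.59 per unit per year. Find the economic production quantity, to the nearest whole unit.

Annual demand D = 345 × 260 = 89,700.
Production build-up factor (1 − d/p) = 1 − 345/1,150 = 0.7000.
Q* = √(2DS / (H(1 − d/p))) = √(2 × 89,700 × 317 / (8.59 × 0.7000)).
= √(56,869,800 / 6.013) ≈ 3075.355.

Q* ≈ 3,075 coils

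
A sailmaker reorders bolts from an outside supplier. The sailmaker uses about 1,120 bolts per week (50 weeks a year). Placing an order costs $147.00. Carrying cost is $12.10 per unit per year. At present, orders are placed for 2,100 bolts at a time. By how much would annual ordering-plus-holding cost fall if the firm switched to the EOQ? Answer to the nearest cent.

Annual demand D = 1,120 × 50 = 56,000.
EOQ = √(2DS/H) = √(2 × 56,000 × 147 / 12.1) ≈ 1166.47.
Cost at Q* = (D/Q*)S + (Q*/2)H = √(2DSH) ≈ $14,114.33.
Cost at Q = 2,100: (56,000/2,100)×147 + (2,100/2)×12.1 = $3,920.00 + $12,705.00 = $16,625.00.
Excess = $16,625.00 − $14,114.33 = $2,510.67.

Extra cost ≈ $2,510.67 per year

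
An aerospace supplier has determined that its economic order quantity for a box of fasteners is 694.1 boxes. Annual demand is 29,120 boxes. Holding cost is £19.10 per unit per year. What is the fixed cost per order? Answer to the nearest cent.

Squaring Q* = √(2DS/H) gives Q*² = 2DS/H.
From Q* = √(2DS/H): S = Q*²H / (2D) = 694.1² × 19.1 / (2 × 29,120) = 157.9996.

S ≈ £158.00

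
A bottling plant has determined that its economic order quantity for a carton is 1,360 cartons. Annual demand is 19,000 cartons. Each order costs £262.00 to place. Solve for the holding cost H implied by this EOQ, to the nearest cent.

H ≈ £5.38

The basic EOQ model gives Q* = √(2DS/H); rearrange for the unknown.
From Q* = √(2DS/H): H = 2DS / Q*² = 2 × 19,000 × 262 / 1,360² = 5.3828.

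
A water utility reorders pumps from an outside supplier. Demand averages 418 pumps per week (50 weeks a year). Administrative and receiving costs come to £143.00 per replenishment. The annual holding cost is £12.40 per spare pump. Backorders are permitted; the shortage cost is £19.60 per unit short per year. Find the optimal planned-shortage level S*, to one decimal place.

S* ≈ 343.8 pumps

Annual demand D = 418 × 50 = 20,900.
With planned backorders, Q* = √(2DS/H) · √((H+B)/B).
√(2DS/H) = √(2 × 20,900 × 143 / 12.4) = 694.297.
√((H+B)/B) = √((12.4+19.6)/19.6) = 1.2778.
Q* ≈ 887.140.
S* = Q* · H/(H+B) = 887.140 × 12.4/32 ≈ 343.767.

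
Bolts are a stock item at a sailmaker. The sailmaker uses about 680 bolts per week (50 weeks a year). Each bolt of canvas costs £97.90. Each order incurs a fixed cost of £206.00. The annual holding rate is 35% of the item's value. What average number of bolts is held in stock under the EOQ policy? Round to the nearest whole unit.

Annual demand D = 680 × 50 = 34,000.
Holding cost H = 0.35 × £97.90 = £34.2650 per unit per year.
The optimal lot size = √(2DS/H) = √(2 × 34,000 × 206 / 34.265) ≈ 639.39.
Average inventory = Q*/2 ≈ 639.39 / 2 = 319.693.

Average inventory ≈ 320 bolts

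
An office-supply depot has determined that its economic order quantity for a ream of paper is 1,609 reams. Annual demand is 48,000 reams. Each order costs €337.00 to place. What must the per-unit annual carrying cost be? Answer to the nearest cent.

Invert the EOQ relation Q*² = 2DS/H.
From Q* = √(2DS/H): H = 2DS / Q*² = 2 × 48,000 × 337 / 1,609² = 12.4965.

H ≈ €12.50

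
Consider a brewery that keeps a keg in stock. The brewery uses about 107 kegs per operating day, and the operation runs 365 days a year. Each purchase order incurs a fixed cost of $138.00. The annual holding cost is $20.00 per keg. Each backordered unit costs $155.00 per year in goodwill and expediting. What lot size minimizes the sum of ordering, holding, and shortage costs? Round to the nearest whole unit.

Q* ≈ 780 kegs

Annual demand D = 107 × 365 = 39,055.
With planned backorders, Q* = √(2DS/H) · √((H+B)/B).
√(2DS/H) = √(2 × 39,055 × 138 / 20) = 734.138.
√((H+B)/B) = √((20+155)/155) = 1.0626.
Q* ≈ 780.065.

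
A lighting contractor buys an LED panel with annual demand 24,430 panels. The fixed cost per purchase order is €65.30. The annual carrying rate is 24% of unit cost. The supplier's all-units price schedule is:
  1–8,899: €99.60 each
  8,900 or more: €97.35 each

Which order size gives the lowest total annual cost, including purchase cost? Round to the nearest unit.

Holding cost per unit per year at price C is H = 0.24·C.
For each price level, check whether its EOQ is feasible; otherwise the best quantity at that price is the breakpoint.
EOQ at €99.60 = 365.3 (feasible in tier 1): TC = 24,430×€99.60 + (24,430/365.3)×65.3 + (365.3/2)×0.24×€99.60 = €2,441,961.10.
EOQ at €97.35 = 369.5 < 8900, so use break Q=8900: TC = 24,430×€97.35 + (24,430/8900.0)×65.3 + (8900.0/2)×0.24×€97.35 = €2,482,409.54.
Lowest total cost is €2,441,961.10 at Q = 365.3.

Q* ≈ 365 panels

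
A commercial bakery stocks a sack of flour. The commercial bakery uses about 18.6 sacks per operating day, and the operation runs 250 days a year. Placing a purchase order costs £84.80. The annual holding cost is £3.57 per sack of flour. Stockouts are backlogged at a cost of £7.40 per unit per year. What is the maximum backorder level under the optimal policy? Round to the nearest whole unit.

S* ≈ 186 sacks

Annual demand D = 18.6 × 250 = 4,650.
With planned backorders, Q* = √(2DS/H) · √((H+B)/B).
√(2DS/H) = √(2 × 4,650 × 84.8 / 3.57) = 470.008.
√((H+B)/B) = √((3.57+7.4)/7.4) = 1.2176.
Q* ≈ 572.259.
S* = Q* · H/(H+B) = 572.259 × 3.57/10.97 ≈ 186.232.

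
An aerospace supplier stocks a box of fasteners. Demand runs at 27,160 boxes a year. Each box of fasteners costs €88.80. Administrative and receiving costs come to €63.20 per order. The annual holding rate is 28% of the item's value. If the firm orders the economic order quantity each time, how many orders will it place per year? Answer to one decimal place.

N ≈ 73.1 orders per year

Holding cost H = 0.28 × €88.80 = €24.8640 per unit per year.
EOQ = √(2DS/H) = √(2 × 27,160 × 63.2 / 24.864) ≈ 371.58.
Orders per year = D / Q* = 27,160 / 371.58 ≈ 73.093.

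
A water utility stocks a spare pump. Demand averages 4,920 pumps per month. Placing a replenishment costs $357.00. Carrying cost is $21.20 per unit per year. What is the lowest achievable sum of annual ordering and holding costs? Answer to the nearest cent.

TC* ≈ $29,894.43

Annual demand D = 4,920 × 12 = 59,040.
The optimal lot size = √(2DS/H) = √(2 × 59,040 × 357 / 21.2) ≈ 1410.11.
At Q*, ordering cost (D/Q*)S equals holding cost (Q*/2)H, each = √(DSH/2).
Minimum total = √(2DSH) = √(2 × 59,040 × 357 × 21.2) ≈ 29894.425.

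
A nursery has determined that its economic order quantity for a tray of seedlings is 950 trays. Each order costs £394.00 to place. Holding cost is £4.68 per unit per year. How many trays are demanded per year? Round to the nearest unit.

Invert the EOQ relation Q*² = 2DS/H.
From Q* = √(2DS/H): D = Q*²H / (2S) = 950² × 4.68 / (2 × 394) = 5360.025.

D ≈ 5,360 trays per year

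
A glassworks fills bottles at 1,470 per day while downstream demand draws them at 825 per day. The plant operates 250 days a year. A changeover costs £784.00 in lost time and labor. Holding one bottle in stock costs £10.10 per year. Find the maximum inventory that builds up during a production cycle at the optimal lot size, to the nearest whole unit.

Annual demand D = 825 × 250 = 206,250.
Production build-up factor (1 − d/p) = 1 − 825/1,470 = 0.4388.
Q* = √(2DS / (H(1 − d/p))) = √(2 × 206,250 × 784 / (10.1 × 0.4388)).
= √(323,400,000 / 4.4316) ≈ 8542.562.
Maximum inventory = Q*(1 − d/p) = 8542.562 × 0.4388 ≈ 3748.267.

I_max ≈ 3,748 bottles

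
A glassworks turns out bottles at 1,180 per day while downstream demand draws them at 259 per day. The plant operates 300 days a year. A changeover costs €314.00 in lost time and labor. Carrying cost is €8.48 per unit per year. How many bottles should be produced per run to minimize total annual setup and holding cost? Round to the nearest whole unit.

Annual demand D = 259 × 300 = 77,700.
Production build-up factor (1 − d/p) = 1 − 259/1,180 = 0.7805.
Q* = √(2DS / (H(1 − d/p))) = √(2 × 77,700 × 314 / (8.48 × 0.7805)).
= √(48,795,600 / 6.6187) ≈ 2715.211.

Q* ≈ 2,715 bottles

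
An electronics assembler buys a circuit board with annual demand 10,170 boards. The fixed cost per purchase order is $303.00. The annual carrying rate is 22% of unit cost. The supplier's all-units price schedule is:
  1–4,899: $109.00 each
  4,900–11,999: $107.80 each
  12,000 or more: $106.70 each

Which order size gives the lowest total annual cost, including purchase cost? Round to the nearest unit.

Q* ≈ 507 boards

Holding cost per unit per year at price C is H = 0.22·C.
Candidates are each tier's EOQ (if it falls in that tier) and each price-break quantity.
EOQ at $109.00 = 507.0 (feasible in tier 1): TC = 10,170×$109.00 + (10,170/507.0)×303 + (507.0/2)×0.22×$109.00 = $1,120,686.86.
EOQ at $107.80 = 509.8 < 4900, so use break Q=4900: TC = 10,170×$107.80 + (10,170/4900.0)×303 + (4900.0/2)×0.22×$107.80 = $1,155,059.08.
EOQ at $106.70 = 512.4 < 12000, so use break Q=12000: TC = 10,170×$106.70 + (10,170/12000.0)×303 + (12000.0/2)×0.22×$106.70 = $1,226,239.79.
Lowest total cost is $1,120,686.86 at Q = 507.0.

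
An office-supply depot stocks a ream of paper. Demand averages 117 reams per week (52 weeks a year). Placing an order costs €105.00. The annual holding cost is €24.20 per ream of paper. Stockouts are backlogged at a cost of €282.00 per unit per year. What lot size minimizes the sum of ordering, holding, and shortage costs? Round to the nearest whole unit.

Annual demand D = 117 × 52 = 6,084.
With planned backorders, Q* = √(2DS/H) · √((H+B)/B).
√(2DS/H) = √(2 × 6,084 × 105 / 24.2) = 229.772.
√((H+B)/B) = √((24.2+282)/282) = 1.0420.
Q* ≈ 239.428.

Q* ≈ 239 reams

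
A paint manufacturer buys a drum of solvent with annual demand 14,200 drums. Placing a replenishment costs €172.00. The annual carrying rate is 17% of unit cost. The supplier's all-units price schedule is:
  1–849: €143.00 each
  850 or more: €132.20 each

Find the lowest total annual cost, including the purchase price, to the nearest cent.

TC* ≈ €1,889,664.86

Holding cost per unit per year at price C is H = 0.17·C.
Evaluate total cost at each tier's feasible EOQ or, if the EOQ is below the tier, at the tier's minimum quantity.
EOQ at €143.00 = 448.3 (feasible in tier 1): TC = 14,200×€143.00 + (14,200/448.3)×172 + (448.3/2)×0.17×€143.00 = €2,041,497.22.
EOQ at €132.20 = 466.2 < 850, so use break Q=850: TC = 14,200×€132.20 + (14,200/850.0)×172 + (850.0/2)×0.17×€132.20 = €1,889,664.86.
Lowest total cost among the candidates is at Q = 850.0.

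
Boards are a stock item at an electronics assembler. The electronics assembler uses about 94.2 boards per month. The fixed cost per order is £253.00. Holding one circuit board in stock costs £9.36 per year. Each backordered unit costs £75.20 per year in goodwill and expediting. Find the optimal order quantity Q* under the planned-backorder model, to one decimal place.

Q* ≈ 262.1 boards

Annual demand D = 94.2 × 12 = 1,130.4.
With planned backorders, Q* = √(2DS/H) · √((H+B)/B).
√(2DS/H) = √(2 × 1,130.4 × 253 / 9.36) = 247.203.
√((H+B)/B) = √((9.36+75.2)/75.2) = 1.0604.
Q* ≈ 262.136.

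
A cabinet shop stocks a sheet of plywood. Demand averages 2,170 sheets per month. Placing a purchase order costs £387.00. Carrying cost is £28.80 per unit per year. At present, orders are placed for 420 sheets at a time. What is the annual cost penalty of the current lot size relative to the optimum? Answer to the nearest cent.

Extra cost ≈ £5,949.20 per year

Annual demand D = 2,170 × 12 = 26,040.
EOQ = √(2DS/H) = √(2 × 26,040 × 387 / 28.8) ≈ 836.56.
Cost at Q* = (D/Q*)S + (Q*/2)H = √(2DSH) ≈ £24,092.80.
Cost at Q = 420: (26,040/420)×387 + (420/2)×28.8 = £23,994.00 + £6,048.00 = £30,042.00.
Excess = £30,042.00 − £24,092.80 = £5,949.20.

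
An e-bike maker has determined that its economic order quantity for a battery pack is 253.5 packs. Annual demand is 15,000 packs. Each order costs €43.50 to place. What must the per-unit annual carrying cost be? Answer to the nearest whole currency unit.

The basic EOQ model gives Q* = √(2DS/H); rearrange for the unknown.
From Q* = √(2DS/H): H = 2DS / Q*² = 2 × 15,000 × 43.5 / 253.5² = 20.3074.

H ≈ €20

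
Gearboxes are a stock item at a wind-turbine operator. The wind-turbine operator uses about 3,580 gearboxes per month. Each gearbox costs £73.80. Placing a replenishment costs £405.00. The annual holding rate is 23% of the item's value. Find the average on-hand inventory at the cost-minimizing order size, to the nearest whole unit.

Average inventory ≈ 716 gearboxes

Annual demand D = 3,580 × 12 = 42,960.
Holding cost H = 0.23 × £73.80 = £16.9740 per unit per year.
The optimal lot size = √(2DS/H) = √(2 × 42,960 × 405 / 16.974) ≈ 1431.80.
Average inventory = Q*/2 ≈ 1431.80 / 2 = 715.900.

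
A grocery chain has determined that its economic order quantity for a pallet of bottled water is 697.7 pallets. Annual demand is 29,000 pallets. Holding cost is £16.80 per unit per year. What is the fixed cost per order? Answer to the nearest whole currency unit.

S ≈ £141

Invert the EOQ relation Q*² = 2DS/H.
From Q* = √(2DS/H): S = Q*²H / (2D) = 697.7² × 16.8 / (2 × 29,000) = 140.9999.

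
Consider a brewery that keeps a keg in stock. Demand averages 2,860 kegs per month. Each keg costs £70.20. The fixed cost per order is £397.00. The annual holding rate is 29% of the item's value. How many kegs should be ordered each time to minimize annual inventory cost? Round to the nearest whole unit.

Annual demand D = 2,860 × 12 = 34,320.
Holding cost H = 0.29 × £70.20 = £20.3580 per unit per year.
EOQ = √(2DS / H) = √(2 × 34,320 × 397 / 20.358).
= √(27,250,080 / 20.358) = √1,338,544.0613 ≈ 1156.955.

Q* ≈ 1,157 kegs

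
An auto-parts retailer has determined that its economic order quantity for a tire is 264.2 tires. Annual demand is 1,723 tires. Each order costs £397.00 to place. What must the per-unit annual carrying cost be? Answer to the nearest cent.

Squaring Q* = √(2DS/H) gives Q*² = 2DS/H.
From Q* = √(2DS/H): H = 2DS / Q*² = 2 × 1,723 × 397 / 264.2² = 19.5993.

H ≈ £19.60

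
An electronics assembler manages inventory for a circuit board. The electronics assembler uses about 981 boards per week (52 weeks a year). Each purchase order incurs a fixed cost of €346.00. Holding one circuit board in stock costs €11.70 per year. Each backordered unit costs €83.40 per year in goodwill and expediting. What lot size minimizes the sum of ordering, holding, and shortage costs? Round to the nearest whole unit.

Q* ≈ 1,855 boards

Annual demand D = 981 × 52 = 51,012.
With planned backorders, Q* = √(2DS/H) · √((H+B)/B).
√(2DS/H) = √(2 × 51,012 × 346 / 11.7) = 1736.986.
√((H+B)/B) = √((11.7+83.4)/83.4) = 1.0678.
Q* ≈ 1854.827.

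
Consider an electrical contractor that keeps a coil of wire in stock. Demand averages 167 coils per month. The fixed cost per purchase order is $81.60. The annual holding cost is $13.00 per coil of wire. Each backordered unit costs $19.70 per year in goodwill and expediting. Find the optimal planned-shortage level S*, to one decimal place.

S* ≈ 81.2 coils

Annual demand D = 167 × 12 = 2,004.
With planned backorders, Q* = √(2DS/H) · √((H+B)/B).
√(2DS/H) = √(2 × 2,004 × 81.6 / 13) = 158.612.
√((H+B)/B) = √((13+19.7)/19.7) = 1.2884.
Q* ≈ 204.352.
S* = Q* · H/(H+B) = 204.352 × 13/32.7 ≈ 81.241.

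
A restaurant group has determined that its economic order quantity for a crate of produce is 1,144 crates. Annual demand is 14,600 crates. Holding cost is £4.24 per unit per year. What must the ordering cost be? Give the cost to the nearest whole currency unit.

S ≈ £190

The basic EOQ model gives Q* = √(2DS/H); rearrange for the unknown.
From Q* = √(2DS/H): S = Q*²H / (2D) = 1,144² × 4.24 / (2 × 14,600) = 190.0356.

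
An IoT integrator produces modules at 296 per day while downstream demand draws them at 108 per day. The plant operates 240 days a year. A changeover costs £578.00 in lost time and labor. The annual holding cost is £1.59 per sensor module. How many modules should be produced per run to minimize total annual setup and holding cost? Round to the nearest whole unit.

Annual demand D = 108 × 240 = 25,920.
Production build-up factor (1 − d/p) = 1 − 108/296 = 0.6351.
Q* = √(2DS / (H(1 − d/p))) = √(2 × 25,920 × 578 / (1.59 × 0.6351)).
= √(29,963,520 / 1.0099) ≈ 5447.093.

Q* ≈ 5,447 modules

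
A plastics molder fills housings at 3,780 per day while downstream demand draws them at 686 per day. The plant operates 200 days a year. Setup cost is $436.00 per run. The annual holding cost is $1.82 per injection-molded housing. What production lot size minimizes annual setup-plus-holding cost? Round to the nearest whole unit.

Annual demand D = 686 × 200 = 137,200.
Production build-up factor (1 − d/p) = 1 − 686/3,780 = 0.8185.
Q* = √(2DS / (H(1 − d/p))) = √(2 × 137,200 × 436 / (1.82 × 0.8185)).
= √(119,638,400 / 1.4897) ≈ 8961.596.

Q* ≈ 8,962 housings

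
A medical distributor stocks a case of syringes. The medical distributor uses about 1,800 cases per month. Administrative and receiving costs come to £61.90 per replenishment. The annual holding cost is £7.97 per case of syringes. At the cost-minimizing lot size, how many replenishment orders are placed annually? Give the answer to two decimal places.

N ≈ 37.29 orders per year

Annual demand D = 1,800 × 12 = 21,600.
The optimal lot size = √(2DS/H) = √(2 × 21,600 × 61.9 / 7.97) ≈ 579.24.
Orders per year = D / Q* = 21,600 / 579.24 ≈ 37.290.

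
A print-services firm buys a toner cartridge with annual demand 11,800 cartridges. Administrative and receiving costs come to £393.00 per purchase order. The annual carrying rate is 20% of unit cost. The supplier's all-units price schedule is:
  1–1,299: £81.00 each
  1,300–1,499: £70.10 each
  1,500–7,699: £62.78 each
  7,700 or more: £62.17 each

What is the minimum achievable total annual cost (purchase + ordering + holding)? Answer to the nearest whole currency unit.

Holding cost per unit per year at price C is H = 0.20·C.
For each price level, check whether its EOQ is feasible; otherwise the best quantity at that price is the breakpoint.
EOQ at £81.00 = 756.6 (feasible in tier 1): TC = 11,800×£81.00 + (11,800/756.6)×393 + (756.6/2)×0.20×£81.00 = £968,057.72.
EOQ at £70.10 = 813.4 < 1300, so use break Q=1300: TC = 11,800×£70.10 + (11,800/1300.0)×393 + (1300.0/2)×0.20×£70.10 = £839,860.23.
EOQ at £62.78 = 859.5 < 1500, so use break Q=1500: TC = 11,800×£62.78 + (11,800/1500.0)×393 + (1500.0/2)×0.20×£62.78 = £753,312.60.
EOQ at £62.17 = 863.7 < 7700, so use break Q=7700: TC = 11,800×£62.17 + (11,800/7700.0)×393 + (7700.0/2)×0.20×£62.17 = £782,079.16.
Lowest total cost among the candidates is at Q = 1500.0.

TC* ≈ £753,313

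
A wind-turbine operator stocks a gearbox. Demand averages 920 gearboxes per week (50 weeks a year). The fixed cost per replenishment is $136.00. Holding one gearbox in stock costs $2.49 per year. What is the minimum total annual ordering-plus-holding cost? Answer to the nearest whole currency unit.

Annual demand D = 920 × 50 = 46,000.
EOQ = √(2DS/H) = √(2 × 46,000 × 136 / 2.49) ≈ 2241.63.
At Q*, ordering cost (D/Q*)S equals holding cost (Q*/2)H, each = √(DSH/2).
Minimum total = √(2DSH) = √(2 × 46,000 × 136 × 2.49) ≈ 5581.656.

TC* ≈ $5,582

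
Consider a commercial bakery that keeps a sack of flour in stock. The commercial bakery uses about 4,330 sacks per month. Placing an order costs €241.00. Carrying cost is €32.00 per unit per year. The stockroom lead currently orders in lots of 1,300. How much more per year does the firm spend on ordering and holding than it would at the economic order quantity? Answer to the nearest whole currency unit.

Annual demand D = 4,330 × 12 = 51,960.
EOQ = √(2DS/H) = √(2 × 51,960 × 241 / 32) ≈ 884.67.
Cost at Q* = (D/Q*)S + (Q*/2)H = √(2DSH) ≈ €28,309.56.
Cost at Q = 1,300: (51,960/1,300)×241 + (1,300/2)×32 = €9,632.58 + €20,800.00 = €30,432.58.
Excess = €30,432.58 − €28,309.56 = €2,123.03.

Extra cost ≈ €2,123 per year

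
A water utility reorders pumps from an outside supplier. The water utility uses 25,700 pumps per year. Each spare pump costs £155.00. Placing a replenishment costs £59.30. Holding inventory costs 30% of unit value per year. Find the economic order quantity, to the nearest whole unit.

Q* ≈ 256 pumps

Holding cost H = 0.30 × £155.00 = £46.5000 per unit per year.
EOQ = √(2DS / H) = √(2 × 25,700 × 59.3 / 46.5).
= √(3,048,020 / 46.5) = √65,548.8172 ≈ 256.025.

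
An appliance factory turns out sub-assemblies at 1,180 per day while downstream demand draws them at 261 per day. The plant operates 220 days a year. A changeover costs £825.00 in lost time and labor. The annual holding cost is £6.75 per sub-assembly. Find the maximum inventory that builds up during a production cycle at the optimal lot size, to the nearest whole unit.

Annual demand D = 261 × 220 = 57,420.
Production build-up factor (1 − d/p) = 1 − 261/1,180 = 0.7788.
Q* = √(2DS / (H(1 − d/p))) = √(2 × 57,420 × 825 / (6.75 × 0.7788)).
= √(94,743,000 / 5.257) ≈ 4245.266.
Maximum inventory = Q*(1 − d/p) = 4245.266 × 0.7788 ≈ 3306.271.

I_max ≈ 3,306 sub-assemblies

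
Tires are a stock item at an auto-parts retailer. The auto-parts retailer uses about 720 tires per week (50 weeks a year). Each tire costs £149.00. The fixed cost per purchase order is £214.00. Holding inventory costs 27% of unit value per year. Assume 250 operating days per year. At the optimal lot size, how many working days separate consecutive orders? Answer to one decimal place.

T ≈ 4.3 days

Annual demand D = 720 × 50 = 36,000.
Holding cost H = 0.27 × £149.00 = £40.2300 per unit per year.
EOQ = √(2DS/H) = √(2 × 36,000 × 214 / 40.23) ≈ 618.87.
Cycle time = Q*/D × 250 = 618.87 / 36,000 × 250 ≈ 4.298 days.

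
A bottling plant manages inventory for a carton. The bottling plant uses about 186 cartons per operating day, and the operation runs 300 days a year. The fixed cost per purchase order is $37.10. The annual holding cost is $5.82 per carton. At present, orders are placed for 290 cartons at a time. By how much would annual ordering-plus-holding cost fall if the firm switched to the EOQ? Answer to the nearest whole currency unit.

Annual demand D = 186 × 300 = 55,800.
EOQ = √(2DS/H) = √(2 × 55,800 × 37.1 / 5.82) ≈ 843.45.
Cost at Q* = (D/Q*)S + (Q*/2)H = √(2DSH) ≈ $4,908.86.
Cost at Q = 290: (55,800/290)×37.1 + (290/2)×5.82 = $7,138.55 + $843.90 = $7,982.45.
Excess = $7,982.45 − $4,908.86 = $3,073.59.

Extra cost ≈ $3,074 per year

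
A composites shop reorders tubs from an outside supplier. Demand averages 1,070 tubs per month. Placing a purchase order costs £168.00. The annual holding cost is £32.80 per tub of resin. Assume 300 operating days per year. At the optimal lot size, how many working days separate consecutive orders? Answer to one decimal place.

Annual demand D = 1,070 × 12 = 12,840.
Q* = √(2DS/H) = √(2 × 12,840 × 168 / 32.8) ≈ 362.67.
Cycle time = Q*/D × 300 = 362.67 / 12,840 × 300 ≈ 8.474 days.

T ≈ 8.5 days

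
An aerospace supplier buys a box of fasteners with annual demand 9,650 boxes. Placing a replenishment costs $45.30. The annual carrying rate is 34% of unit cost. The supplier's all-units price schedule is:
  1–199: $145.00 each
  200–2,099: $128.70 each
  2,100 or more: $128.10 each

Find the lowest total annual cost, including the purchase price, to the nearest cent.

TC* ≈ $1,248,516.53

Holding cost per unit per year at price C is H = 0.34·C.
Candidates are each tier's EOQ (if it falls in that tier) and each price-break quantity.
EOQ at $145.00 = 133.2 (feasible in tier 1): TC = 9,650×$145.00 + (9,650/133.2)×45.3 + (133.2/2)×0.34×$145.00 = $1,405,815.25.
EOQ at $128.70 = 141.4 < 200, so use break Q=200: TC = 9,650×$128.70 + (9,650/200.0)×45.3 + (200.0/2)×0.34×$128.70 = $1,248,516.53.
EOQ at $128.10 = 141.7 < 2100, so use break Q=2100: TC = 9,650×$128.10 + (9,650/2100.0)×45.3 + (2100.0/2)×0.34×$128.10 = $1,282,104.86.
Lowest total cost among the candidates is at Q = 200.0.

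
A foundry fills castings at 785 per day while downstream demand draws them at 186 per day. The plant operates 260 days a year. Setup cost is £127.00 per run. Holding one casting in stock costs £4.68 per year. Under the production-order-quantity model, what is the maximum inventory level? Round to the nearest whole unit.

Annual demand D = 186 × 260 = 48,360.
Production build-up factor (1 − d/p) = 1 − 186/785 = 0.7631.
Q* = √(2DS / (H(1 − d/p))) = √(2 × 48,360 × 127 / (4.68 × 0.7631)).
= √(12,283,440 / 3.5711) ≈ 1854.635.
Maximum inventory = Q*(1 − d/p) = 1854.635 × 0.7631 ≈ 1415.193.

I_max ≈ 1,415 castings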